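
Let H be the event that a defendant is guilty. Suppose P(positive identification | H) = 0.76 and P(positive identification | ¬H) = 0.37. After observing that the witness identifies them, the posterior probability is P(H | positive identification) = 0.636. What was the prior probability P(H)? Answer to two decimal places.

In odds form, posterior odds = prior odds × likelihood ratio, so prior odds = posterior odds ÷ LR.
Posterior odds = 0.636/(1−0.636) = 1.7473. LR = 0.76/0.37 = 2.0541.
Prior odds = 1.7473/2.0541 = 0.8506, so P(H) = 0.8506/(1+0.8506) ≈ 0.46.

P(H) = 0.46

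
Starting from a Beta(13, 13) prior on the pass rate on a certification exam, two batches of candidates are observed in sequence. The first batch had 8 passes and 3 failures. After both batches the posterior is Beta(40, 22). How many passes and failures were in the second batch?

19 passes and 6 failures

Because Beta–binomial updating is additive in the counts, the combined data contributed (α_post−α_prior, β_post−β_prior) successes and failures.
Total across both batches: 40−13=27 passes, 22−13=9 failures.
Subtract the first batch: 27−8=19 passes and 9−3=6 failures.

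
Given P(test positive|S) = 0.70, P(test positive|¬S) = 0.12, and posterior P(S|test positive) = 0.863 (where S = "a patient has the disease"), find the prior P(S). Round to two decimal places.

P(S) = 0.52

Bayes' rule in odds form gives O(S|E) = O(S)·[P(E|S)/P(E|¬S)], hence O(S) = O(S|E)/LR.
Posterior odds = 0.863/(1−0.863) = 6.2993. LR = 0.70/0.12 = 5.8333.
Prior odds = 6.2993/5.8333 = 1.0799, so P(S) = 1.0799/(1+1.0799) ≈ 0.52.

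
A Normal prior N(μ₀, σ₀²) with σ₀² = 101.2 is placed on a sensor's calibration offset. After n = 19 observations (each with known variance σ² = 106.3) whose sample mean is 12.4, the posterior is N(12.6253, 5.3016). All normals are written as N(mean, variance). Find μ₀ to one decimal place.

The posterior mean is a precision-weighted average: μ_n = (τ₀μ₀ + τ_data·x̄)/(τ₀+τ_data), with τ₀=1/σ₀² and τ_data=n/σ².
Here τ₀ = 1/101.2 = 0.009881 and τ_data = 19/106.3 = 0.178739, so τ_n = 0.188620.
Rearranging for μ₀: μ₀ = (μ_n·τ_n − τ_data·x̄)/τ₀ = (12.6253·0.188620 − 0.178739·12.4) / 0.009881 = 0.165020/0.009881 ≈ 16.7.

μ₀ = 16.7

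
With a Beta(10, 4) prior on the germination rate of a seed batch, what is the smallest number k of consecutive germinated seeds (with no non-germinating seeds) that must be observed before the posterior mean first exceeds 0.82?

k = 9

After k germinated seeds and 0 non-germinating seeds the posterior is Beta(10+k, 4), with mean (10+k)/(10+4+k).
Set (10+k)/(14+k) > 0.82 and solve: k > (0.82·14 − 10)/(1 − 0.82) = 8.222.
The smallest integer exceeding 8.222 is 9.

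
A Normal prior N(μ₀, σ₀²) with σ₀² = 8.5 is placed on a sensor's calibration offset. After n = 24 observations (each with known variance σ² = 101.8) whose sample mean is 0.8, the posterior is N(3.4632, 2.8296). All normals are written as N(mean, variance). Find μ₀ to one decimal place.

With known observation variance, the Normal–Normal posterior has precision τ_n = τ₀ + n/σ² and mean μ_n = (τ₀μ₀ + (n/σ²)x̄)/τ_n.
Here τ₀ = 1/8.5 = 0.117647 and τ_data = 24/101.8 = 0.235756, so τ_n = 0.353403.
Rearranging for μ₀: μ₀ = (μ_n·τ_n − τ_data·x̄)/τ₀ = (3.4632·0.353403 − 0.235756·0.8) / 0.117647 = 1.035300/0.117647 ≈ 8.8.

μ₀ = 8.8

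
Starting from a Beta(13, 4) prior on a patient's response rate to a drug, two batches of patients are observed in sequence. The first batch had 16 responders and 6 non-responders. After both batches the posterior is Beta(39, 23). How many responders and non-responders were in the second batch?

10 responders and 13 non-responders

Sequential conjugate updates are equivalent to a single update on the pooled data, so total successes = posterior α − prior α and total failures = posterior β − prior β.
Total across both batches: 39−13=26 responders, 23−4=19 non-responders.
Subtract the first batch: 26−16=10 responders and 19−6=13 non-responders.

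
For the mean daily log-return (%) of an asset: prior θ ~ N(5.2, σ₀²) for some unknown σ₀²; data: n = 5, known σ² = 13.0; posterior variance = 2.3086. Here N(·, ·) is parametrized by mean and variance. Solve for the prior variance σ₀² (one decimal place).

σ₀² = 20.6

For the Normal–Normal model with known σ², precisions add: τ_n = τ₀ + n/σ².
So 1/σ₀² = 1/2.3086 − 5/13.0 = 0.433163 − 0.384615 = 0.048548.
Hence σ₀² = 1/0.048548 ≈ 20.6.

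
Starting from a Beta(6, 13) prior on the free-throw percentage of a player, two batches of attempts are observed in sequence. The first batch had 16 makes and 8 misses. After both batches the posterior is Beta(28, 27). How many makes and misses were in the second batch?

Because Beta–binomial updating is additive in the counts, the combined data contributed (α_post−α_prior, β_post−β_prior) successes and failures.
Total across both batches: 28−6=22 makes, 27−13=14 misses.
Subtract the first batch: 22−16=6 makes and 14−8=6 misses.

6 makes and 6 misses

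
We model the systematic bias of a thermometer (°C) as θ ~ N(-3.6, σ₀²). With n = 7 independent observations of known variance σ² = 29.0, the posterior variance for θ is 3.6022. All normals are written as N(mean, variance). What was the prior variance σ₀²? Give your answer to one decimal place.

σ₀² = 27.6

Posterior precision equals prior precision plus data precision: 1/σ_n² = 1/σ₀² + n/σ².
So 1/σ₀² = 1/3.6022 − 7/29.0 = 0.277608 − 0.241379 = 0.036229.
Hence σ₀² = 1/0.036229 ≈ 27.6.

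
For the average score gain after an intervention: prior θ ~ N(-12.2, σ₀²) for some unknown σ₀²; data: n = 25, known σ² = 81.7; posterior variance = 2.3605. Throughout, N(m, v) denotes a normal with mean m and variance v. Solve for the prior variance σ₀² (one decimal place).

For the Normal–Normal model with known σ², precisions add: τ_n = τ₀ + n/σ².
So 1/σ₀² = 1/2.3605 − 25/81.7 = 0.423639 − 0.305998 = 0.117641.
Hence σ₀² = 1/0.117641 ≈ 8.5.

σ₀² = 8.5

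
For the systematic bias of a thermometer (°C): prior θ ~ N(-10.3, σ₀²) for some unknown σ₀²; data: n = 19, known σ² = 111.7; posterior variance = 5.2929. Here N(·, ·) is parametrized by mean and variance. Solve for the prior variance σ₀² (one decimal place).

σ₀² = 53.1

For the Normal–Normal model with known σ², precisions add: τ_n = τ₀ + n/σ².
So 1/σ₀² = 1/5.2929 − 19/111.7 = 0.188932 − 0.170098 = 0.018834.
Hence σ₀² = 1/0.018834 ≈ 53.1.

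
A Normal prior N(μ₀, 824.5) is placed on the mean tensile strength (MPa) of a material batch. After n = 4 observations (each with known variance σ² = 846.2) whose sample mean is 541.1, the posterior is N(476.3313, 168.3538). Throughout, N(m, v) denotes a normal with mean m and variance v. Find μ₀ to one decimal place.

μ₀ = 223.9

With known observation variance, the Normal–Normal posterior has precision τ_n = τ₀ + n/σ² and mean μ_n = (τ₀μ₀ + (n/σ²)x̄)/τ_n.
Here τ₀ = 1/824.5 = 0.001213 and τ_data = 4/846.2 = 0.004727, so τ_n = 0.005940.
Rearranging for μ₀: μ₀ = (μ_n·τ_n − τ_data·x̄)/τ₀ = (476.3313·0.005940 − 0.004727·541.1) / 0.001213 = 0.271628/0.001213 ≈ 223.9.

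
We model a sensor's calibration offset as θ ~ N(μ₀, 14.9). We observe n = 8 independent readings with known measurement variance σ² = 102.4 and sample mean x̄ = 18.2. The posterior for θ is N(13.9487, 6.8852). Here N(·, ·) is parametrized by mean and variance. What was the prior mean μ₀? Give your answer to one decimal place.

μ₀ = 9.0

The posterior mean is a precision-weighted average: μ_n = (τ₀μ₀ + τ_data·x̄)/(τ₀+τ_data), with τ₀=1/σ₀² and τ_data=n/σ².
Here τ₀ = 1/14.9 = 0.067114 and τ_data = 8/102.4 = 0.078125, so τ_n = 0.145239.
Rearranging for μ₀: μ₀ = (μ_n·τ_n − τ_data·x̄)/τ₀ = (13.9487·0.145239 − 0.078125·18.2) / 0.067114 = 0.604020/0.067114 ≈ 9.0.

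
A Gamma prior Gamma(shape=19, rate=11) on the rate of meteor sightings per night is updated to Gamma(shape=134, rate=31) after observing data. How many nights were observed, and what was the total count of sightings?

n = 20 nights with total 115 sightings

A Gamma(α, β) prior (rate parametrization) on a Poisson rate with n observations summing to S gives posterior Gamma(α+S, β+n).
Matching: Σxᵢ = 134 − 19 = 115 and n = 31 − 11 = 20.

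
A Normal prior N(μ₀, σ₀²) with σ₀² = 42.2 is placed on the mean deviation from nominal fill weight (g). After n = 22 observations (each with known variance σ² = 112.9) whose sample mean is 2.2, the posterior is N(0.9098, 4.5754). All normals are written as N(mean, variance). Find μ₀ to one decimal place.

With known observation variance, the Normal–Normal posterior has precision τ_n = τ₀ + n/σ² and mean μ_n = (τ₀μ₀ + (n/σ²)x̄)/τ_n.
Here τ₀ = 1/42.2 = 0.023697 and τ_data = 22/112.9 = 0.194863, so τ_n = 0.218560.
Rearranging for μ₀: μ₀ = (μ_n·τ_n − τ_data·x̄)/τ₀ = (0.9098·0.218560 − 0.194863·2.2) / 0.023697 = -0.229853/0.023697 ≈ -9.7.

μ₀ = -9.7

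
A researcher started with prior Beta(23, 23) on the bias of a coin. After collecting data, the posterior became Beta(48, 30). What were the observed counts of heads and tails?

25 heads and 7 tails

Under Beta–binomial conjugacy the posterior parameters are (a+s, b+f).
So s = 48 − 23 = 25 and f = 30 − 23 = 7.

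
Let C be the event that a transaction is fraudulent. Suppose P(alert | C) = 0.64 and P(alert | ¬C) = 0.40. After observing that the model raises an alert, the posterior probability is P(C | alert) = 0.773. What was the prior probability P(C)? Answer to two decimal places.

In odds form, posterior odds = prior odds × likelihood ratio, so prior odds = posterior odds ÷ LR.
Posterior odds = 0.773/(1−0.773) = 3.4053. LR = 0.64/0.40 = 1.6000.
Prior odds = 3.4053/1.6000 = 2.1283, so P(C) = 2.1283/(1+2.1283) ≈ 0.68.

P(C) = 0.68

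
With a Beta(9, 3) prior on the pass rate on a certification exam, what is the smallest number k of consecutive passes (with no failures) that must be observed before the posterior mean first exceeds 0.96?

After k passes and 0 failures the posterior is Beta(9+k, 3), with mean (9+k)/(9+3+k).
Set (9+k)/(12+k) > 0.96 and solve: k > (0.96·12 − 9)/(1 − 0.96) = 63.000.
The smallest integer exceeding 63.000 is 64, and checking k=64: (73)/(76) = 0.9605 > 0.96.

k = 64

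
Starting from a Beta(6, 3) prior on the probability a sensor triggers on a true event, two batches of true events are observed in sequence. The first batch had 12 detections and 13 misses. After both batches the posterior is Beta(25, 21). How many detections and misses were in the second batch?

Sequential conjugate updates are equivalent to a single update on the pooled data, so total successes = posterior α − prior α and total failures = posterior β − prior β.
Total across both batches: 25−6=19 detections, 21−3=18 misses.
Subtract the first batch: 19−12=7 detections and 18−13=5 misses.

7 detections and 5 misses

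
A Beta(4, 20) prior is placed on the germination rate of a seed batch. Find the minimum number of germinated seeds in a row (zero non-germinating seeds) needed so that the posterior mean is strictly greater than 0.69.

After k germinated seeds and 0 non-germinating seeds the posterior is Beta(4+k, 20), with mean (4+k)/(4+20+k).
Set (4+k)/(24+k) > 0.69 and solve: k > (0.69·24 − 4)/(1 − 0.69) = 40.516.
The smallest integer exceeding 40.516 is 41, and checking k=41: (45)/(65) = 0.6923 > 0.69.

k = 41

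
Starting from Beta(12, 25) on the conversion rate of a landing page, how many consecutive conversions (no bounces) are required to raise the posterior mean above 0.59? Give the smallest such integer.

After k conversions and 0 bounces the posterior is Beta(12+k, 25), with mean (12+k)/(12+25+k).
Set (12+k)/(37+k) > 0.59 and solve: k > (0.59·37 − 12)/(1 − 0.59) = 23.976.
The smallest integer exceeding 23.976 is 24.

k = 24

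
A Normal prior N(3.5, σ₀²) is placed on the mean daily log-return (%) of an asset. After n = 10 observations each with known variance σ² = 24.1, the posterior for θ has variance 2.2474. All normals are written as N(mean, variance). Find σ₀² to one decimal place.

σ₀² = 33.3

For the Normal–Normal model with known σ², precisions add: τ_n = τ₀ + n/σ².
So 1/σ₀² = 1/2.2474 − 10/24.1 = 0.444959 − 0.414938 = 0.030021.
Hence σ₀² = 1/0.030021 ≈ 33.3.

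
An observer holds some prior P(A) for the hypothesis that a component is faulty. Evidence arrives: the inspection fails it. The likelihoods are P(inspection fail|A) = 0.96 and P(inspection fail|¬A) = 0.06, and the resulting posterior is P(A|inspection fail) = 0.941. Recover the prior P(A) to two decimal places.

In odds form, posterior odds = prior odds × likelihood ratio, so prior odds = posterior odds ÷ LR.
Posterior odds = 0.941/(1−0.941) = 15.9492. LR = 0.96/0.06 = 16.0000.
Prior odds = 15.9492/16.0000 = 0.9968, so P(A) = 0.9968/(1+0.9968) ≈ 0.50.

P(A) = 0.50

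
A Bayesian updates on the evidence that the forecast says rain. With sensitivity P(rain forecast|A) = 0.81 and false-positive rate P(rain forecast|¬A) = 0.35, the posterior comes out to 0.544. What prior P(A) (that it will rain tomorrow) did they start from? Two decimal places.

In odds form, posterior odds = prior odds × likelihood ratio, so prior odds = posterior odds ÷ LR.
Posterior odds = 0.544/(1−0.544) = 1.1930. LR = 0.81/0.35 = 2.3143.
Prior odds = 1.1930/2.3143 = 0.5155, so P(A) = 0.5155/(1+0.5155) ≈ 0.34.

P(A) = 0.34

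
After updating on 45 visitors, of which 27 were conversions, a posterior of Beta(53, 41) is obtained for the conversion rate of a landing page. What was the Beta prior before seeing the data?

Beta is conjugate to the binomial likelihood: posterior = Beta(a+s, b+f).
Subtract the data counts: 53−27=26, 41−18=23.

Beta(26, 23)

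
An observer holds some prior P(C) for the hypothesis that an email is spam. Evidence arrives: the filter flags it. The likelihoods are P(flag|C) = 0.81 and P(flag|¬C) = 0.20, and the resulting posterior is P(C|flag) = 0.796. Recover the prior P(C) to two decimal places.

P(C) = 0.49

Bayes' rule in odds form gives O(C|E) = O(C)·[P(E|C)/P(E|¬C)], hence O(C) = O(C|E)/LR.
Posterior odds = 0.796/(1−0.796) = 3.9020. LR = 0.81/0.20 = 4.0500.
Prior odds = 3.9020/4.0500 = 0.9635, so P(C) = 0.9635/(1+0.9635) ≈ 0.49.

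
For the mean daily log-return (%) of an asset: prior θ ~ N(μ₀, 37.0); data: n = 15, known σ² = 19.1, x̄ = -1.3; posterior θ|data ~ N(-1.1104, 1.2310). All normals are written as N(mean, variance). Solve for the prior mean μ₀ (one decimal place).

μ₀ = 4.4

The posterior mean is a precision-weighted average: μ_n = (τ₀μ₀ + τ_data·x̄)/(τ₀+τ_data), with τ₀=1/σ₀² and τ_data=n/σ².
Here τ₀ = 1/37.0 = 0.027027 and τ_data = 15/19.1 = 0.785340, so τ_n = 0.812367.
Rearranging for μ₀: μ₀ = (μ_n·τ_n − τ_data·x̄)/τ₀ = (-1.1104·0.812367 − 0.785340·-1.3) / 0.027027 = 0.118890/0.027027 ≈ 4.4.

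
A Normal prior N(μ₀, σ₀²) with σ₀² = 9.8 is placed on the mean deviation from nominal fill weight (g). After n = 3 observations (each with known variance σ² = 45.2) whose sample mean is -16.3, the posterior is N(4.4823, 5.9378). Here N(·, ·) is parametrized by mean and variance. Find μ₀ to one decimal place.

μ₀ = 18.0

With known observation variance, the Normal–Normal posterior has precision τ_n = τ₀ + n/σ² and mean μ_n = (τ₀μ₀ + (n/σ²)x̄)/τ_n.
Here τ₀ = 1/9.8 = 0.102041 and τ_data = 3/45.2 = 0.066372, so τ_n = 0.168413.
Rearranging for μ₀: μ₀ = (μ_n·τ_n − τ_data·x̄)/τ₀ = (4.4823·0.168413 − 0.066372·-16.3) / 0.102041 = 1.836741/0.102041 ≈ 18.0.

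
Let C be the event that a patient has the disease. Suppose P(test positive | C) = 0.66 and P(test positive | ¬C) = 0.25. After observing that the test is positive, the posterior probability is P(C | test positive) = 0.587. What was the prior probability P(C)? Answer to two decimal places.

In odds form, posterior odds = prior odds × likelihood ratio, so prior odds = posterior odds ÷ LR.
Posterior odds = 0.587/(1−0.587) = 1.4213. LR = 0.66/0.25 = 2.6400.
Prior odds = 1.4213/2.6400 = 0.5384, so P(C) = 0.5384/(1+0.5384) ≈ 0.35.

P(C) = 0.35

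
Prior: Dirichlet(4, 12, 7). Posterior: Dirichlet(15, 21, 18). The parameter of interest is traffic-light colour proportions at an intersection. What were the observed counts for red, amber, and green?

counts (11, 9, 11)

For a Dirichlet(α) prior with multinomial counts c, the posterior is Dirichlet(α + c) componentwise.
Counts are posterior − prior componentwise: 15−4=11, 21−12=9, 18−7=11.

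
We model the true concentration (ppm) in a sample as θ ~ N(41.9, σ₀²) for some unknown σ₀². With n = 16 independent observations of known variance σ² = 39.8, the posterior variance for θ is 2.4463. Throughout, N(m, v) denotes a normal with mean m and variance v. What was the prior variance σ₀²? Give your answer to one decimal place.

σ₀² = 147.7

Posterior precision equals prior precision plus data precision: 1/σ_n² = 1/σ₀² + n/σ².
So 1/σ₀² = 1/2.4463 − 16/39.8 = 0.408781 − 0.402010 = 0.006771.
Hence σ₀² = 1/0.006771 ≈ 147.7.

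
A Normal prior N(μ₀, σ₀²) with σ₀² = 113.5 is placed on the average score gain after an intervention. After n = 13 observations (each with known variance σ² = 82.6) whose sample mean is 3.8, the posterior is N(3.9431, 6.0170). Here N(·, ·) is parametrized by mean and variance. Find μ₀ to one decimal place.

μ₀ = 6.5

The posterior mean is a precision-weighted average: μ_n = (τ₀μ₀ + τ_data·x̄)/(τ₀+τ_data), with τ₀=1/σ₀² and τ_data=n/σ².
Here τ₀ = 1/113.5 = 0.008811 and τ_data = 13/82.6 = 0.157385, so τ_n = 0.166196.
Rearranging for μ₀: μ₀ = (μ_n·τ_n − τ_data·x̄)/τ₀ = (3.9431·0.166196 − 0.157385·3.8) / 0.008811 = 0.057264/0.008811 ≈ 6.5.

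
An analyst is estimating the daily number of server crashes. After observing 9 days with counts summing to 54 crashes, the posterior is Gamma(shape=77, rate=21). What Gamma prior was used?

Gamma(shape=23, rate=12)

Gamma–Poisson conjugacy: posterior shape = α + Σxᵢ, posterior rate = β + n.
So α = 77 − 54 = 23 and β = 21 − 9 = 12.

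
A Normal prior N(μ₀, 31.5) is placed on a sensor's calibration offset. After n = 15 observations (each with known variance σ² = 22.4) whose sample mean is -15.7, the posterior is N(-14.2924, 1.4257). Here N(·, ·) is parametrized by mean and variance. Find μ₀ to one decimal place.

μ₀ = 15.4

With known observation variance, the Normal–Normal posterior has precision τ_n = τ₀ + n/σ² and mean μ_n = (τ₀μ₀ + (n/σ²)x̄)/τ_n.
Here τ₀ = 1/31.5 = 0.031746 and τ_data = 15/22.4 = 0.669643, so τ_n = 0.701389.
Rearranging for μ₀: μ₀ = (μ_n·τ_n − τ_data·x̄)/τ₀ = (-14.2924·0.701389 − 0.669643·-15.7) / 0.031746 = 0.488863/0.031746 ≈ 15.4.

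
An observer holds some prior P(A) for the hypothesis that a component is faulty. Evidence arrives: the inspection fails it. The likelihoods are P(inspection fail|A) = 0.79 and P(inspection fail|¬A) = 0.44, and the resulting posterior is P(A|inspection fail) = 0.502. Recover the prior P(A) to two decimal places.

P(A) = 0.36

Bayes' rule in odds form gives O(A|E) = O(A)·[P(E|A)/P(E|¬A)], hence O(A) = O(A|E)/LR.
Posterior odds = 0.502/(1−0.502) = 1.0080. LR = 0.79/0.44 = 1.7955.
Prior odds = 1.0080/1.7955 = 0.5614, so P(A) = 0.5614/(1+0.5614) ≈ 0.36.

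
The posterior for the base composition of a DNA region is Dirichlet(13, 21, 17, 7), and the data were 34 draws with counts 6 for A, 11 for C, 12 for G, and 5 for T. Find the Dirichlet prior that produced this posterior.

For a Dirichlet(α) prior with multinomial counts c, the posterior is Dirichlet(α + c) componentwise.
Subtract each count from the matching posterior parameter: 13−6=7, 21−11=10, 17−12=5, 7−5=2.

Dirichlet(7, 10, 5, 2)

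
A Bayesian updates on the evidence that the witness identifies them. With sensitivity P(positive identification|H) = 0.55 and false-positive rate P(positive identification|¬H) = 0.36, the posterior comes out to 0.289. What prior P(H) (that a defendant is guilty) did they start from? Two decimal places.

In odds form, posterior odds = prior odds × likelihood ratio, so prior odds = posterior odds ÷ LR.
Posterior odds = 0.289/(1−0.289) = 0.4065. LR = 0.55/0.36 = 1.5278.
Prior odds = 0.4065/1.5278 = 0.2661, so P(H) = 0.2661/(1+0.2661) ≈ 0.21.

P(H) = 0.21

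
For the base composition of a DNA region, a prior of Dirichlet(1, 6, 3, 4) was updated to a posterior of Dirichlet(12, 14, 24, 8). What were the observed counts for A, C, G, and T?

counts (11, 8, 21, 4)

For a Dirichlet(α) prior with multinomial counts c, the posterior is Dirichlet(α + c) componentwise.
Counts are posterior − prior componentwise: 12−1=11, 14−6=8, 24−3=21, 8−4=4.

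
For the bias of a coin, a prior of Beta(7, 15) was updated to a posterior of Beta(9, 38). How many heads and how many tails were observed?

2 heads and 23 tails

Under Beta–binomial conjugacy the posterior parameters are (α+s, β+f).
Match parameters: s=9−7=2, f=38−15=23.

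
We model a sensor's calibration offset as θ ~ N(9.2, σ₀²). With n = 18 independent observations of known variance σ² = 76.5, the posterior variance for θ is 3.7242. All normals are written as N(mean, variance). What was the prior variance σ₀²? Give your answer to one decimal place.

For the Normal–Normal model with known σ², precisions add: τ_n = τ₀ + n/σ².
So 1/σ₀² = 1/3.7242 − 18/76.5 = 0.268514 − 0.235294 = 0.033220.
Hence σ₀² = 1/0.033220 ≈ 30.1.

σ₀² = 30.1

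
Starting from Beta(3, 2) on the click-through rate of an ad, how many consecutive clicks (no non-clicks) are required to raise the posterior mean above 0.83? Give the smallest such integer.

k = 7

After k clicks and 0 non-clicks the posterior is Beta(3+k, 2), with mean (3+k)/(3+2+k).
Set (3+k)/(5+k) > 0.83 and solve: k > (0.83·5 − 3)/(1 − 0.83) = 6.765.
The smallest integer exceeding 6.765 is 7.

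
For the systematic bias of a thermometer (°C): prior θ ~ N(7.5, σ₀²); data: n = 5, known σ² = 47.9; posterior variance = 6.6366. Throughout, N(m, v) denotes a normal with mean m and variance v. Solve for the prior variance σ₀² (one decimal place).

For the Normal–Normal model with known σ², precisions add: τ_n = τ₀ + n/σ².
So 1/σ₀² = 1/6.6366 − 5/47.9 = 0.150680 − 0.104384 = 0.046296.
Hence σ₀² = 1/0.046296 ≈ 21.6.

σ₀² = 21.6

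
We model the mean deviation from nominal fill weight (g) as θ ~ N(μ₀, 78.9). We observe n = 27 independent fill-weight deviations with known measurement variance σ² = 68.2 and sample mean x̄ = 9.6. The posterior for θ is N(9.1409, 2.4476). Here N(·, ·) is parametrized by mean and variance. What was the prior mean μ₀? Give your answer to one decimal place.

μ₀ = -5.2

The posterior mean is a precision-weighted average: μ_n = (τ₀μ₀ + τ_data·x̄)/(τ₀+τ_data), with τ₀=1/σ₀² and τ_data=n/σ².
Here τ₀ = 1/78.9 = 0.012674 and τ_data = 27/68.2 = 0.395894, so τ_n = 0.408568.
Rearranging for μ₀: μ₀ = (μ_n·τ_n − τ_data·x̄)/τ₀ = (9.1409·0.408568 − 0.395894·9.6) / 0.012674 = -0.065903/0.012674 ≈ -5.2.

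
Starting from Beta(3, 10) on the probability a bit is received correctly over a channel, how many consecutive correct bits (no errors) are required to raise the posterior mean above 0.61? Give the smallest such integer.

After k correct bits and 0 errors the posterior is Beta(3+k, 10), with mean (3+k)/(3+10+k).
Set (3+k)/(13+k) > 0.61 and solve: k > (0.61·13 − 3)/(1 − 0.61) = 12.641.
The smallest integer exceeding 12.641 is 13, and checking k=13: (16)/(26) = 0.6154 > 0.61.

k = 13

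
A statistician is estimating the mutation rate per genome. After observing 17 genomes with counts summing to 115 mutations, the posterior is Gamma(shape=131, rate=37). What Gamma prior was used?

Gamma(shape=16, rate=20)

A Gamma(α, β) prior (rate parametrization) on a Poisson rate with n observations summing to S gives posterior Gamma(α+S, β+n).
So α = 131 − 115 = 16 and β = 37 − 17 = 20.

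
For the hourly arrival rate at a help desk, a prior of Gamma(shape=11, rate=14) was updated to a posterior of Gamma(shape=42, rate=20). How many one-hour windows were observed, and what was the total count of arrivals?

A Gamma(α, β) prior (rate parametrization) on a Poisson rate with n observations summing to S gives posterior Gamma(α+S, β+n).
Matching: Σxᵢ = 42 − 11 = 31 and n = 20 − 14 = 6.

n = 6 one-hour windows with total 31 arrivals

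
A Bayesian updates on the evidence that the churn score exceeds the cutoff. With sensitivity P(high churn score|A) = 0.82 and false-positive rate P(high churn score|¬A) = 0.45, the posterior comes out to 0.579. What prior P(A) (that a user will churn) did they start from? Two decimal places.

Bayes' rule in odds form gives O(A|E) = O(A)·[P(E|A)/P(E|¬A)], hence O(A) = O(A|E)/LR.
Posterior odds = 0.579/(1−0.579) = 1.3753. LR = 0.82/0.45 = 1.8222.
Prior odds = 1.3753/1.8222 = 0.7547, so P(A) = 0.7547/(1+0.7547) ≈ 0.43.

P(A) = 0.43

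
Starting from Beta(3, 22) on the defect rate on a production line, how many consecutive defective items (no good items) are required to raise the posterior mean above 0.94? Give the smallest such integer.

After k defective items and 0 good items the posterior is Beta(3+k, 22), with mean (3+k)/(3+22+k).
Set (3+k)/(25+k) > 0.94 and solve: k > (0.94·25 − 3)/(1 − 0.94) = 341.667.
The smallest integer exceeding 341.667 is 342.

k = 342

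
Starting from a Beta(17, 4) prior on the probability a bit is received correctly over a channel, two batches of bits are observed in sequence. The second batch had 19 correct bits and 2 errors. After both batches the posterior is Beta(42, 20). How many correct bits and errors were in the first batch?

6 correct bits and 14 errors

Sequential conjugate updates are equivalent to a single update on the pooled data, so total successes = posterior α − prior α and total failures = posterior β − prior β.
Total across both batches: 42−17=25 correct bits, 20−4=16 errors.
Subtract the second batch: 25−19=6 correct bits and 16−2=14 errors.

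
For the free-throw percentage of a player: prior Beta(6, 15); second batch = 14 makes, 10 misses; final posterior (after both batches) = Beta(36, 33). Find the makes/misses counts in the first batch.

16 makes and 8 misses

Sequential conjugate updates are equivalent to a single update on the pooled data, so total successes = posterior α − prior α and total failures = posterior β − prior β.
Total across both batches: 36−6=30 makes, 33−15=18 misses.
Subtract the second batch: 30−14=16 makes and 18−10=8 misses.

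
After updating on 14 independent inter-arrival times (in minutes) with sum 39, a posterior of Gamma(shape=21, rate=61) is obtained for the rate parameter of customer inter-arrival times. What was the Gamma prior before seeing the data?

Gamma–exponential conjugacy: posterior shape = α + n, posterior rate = β + Σtᵢ.
So α = 21 − 14 = 7 and β = 61 − 39 = 22.

Gamma(shape=7, rate=22)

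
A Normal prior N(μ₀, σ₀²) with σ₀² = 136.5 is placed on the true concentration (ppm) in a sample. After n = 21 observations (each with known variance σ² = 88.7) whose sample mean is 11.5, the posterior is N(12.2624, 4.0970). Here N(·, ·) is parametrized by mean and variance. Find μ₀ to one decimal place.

μ₀ = 36.9

With known observation variance, the Normal–Normal posterior has precision τ_n = τ₀ + n/σ² and mean μ_n = (τ₀μ₀ + (n/σ²)x̄)/τ_n.
Here τ₀ = 1/136.5 = 0.007326 and τ_data = 21/88.7 = 0.236753, so τ_n = 0.244079.
Rearranging for μ₀: μ₀ = (μ_n·τ_n − τ_data·x̄)/τ₀ = (12.2624·0.244079 − 0.236753·11.5) / 0.007326 = 0.270335/0.007326 ≈ 36.9.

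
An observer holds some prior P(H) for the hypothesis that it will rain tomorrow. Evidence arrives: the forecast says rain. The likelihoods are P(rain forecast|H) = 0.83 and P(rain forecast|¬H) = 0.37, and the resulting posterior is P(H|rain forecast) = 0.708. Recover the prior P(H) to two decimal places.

Bayes' rule in odds form gives O(H|E) = O(H)·[P(E|H)/P(E|¬H)], hence O(H) = O(H|E)/LR.
Posterior odds = 0.708/(1−0.708) = 2.4247. LR = 0.83/0.37 = 2.2432.
Prior odds = 2.4247/2.2432 = 1.0809, so P(H) = 1.0809/(1+1.0809) ≈ 0.52.

P(H) = 0.52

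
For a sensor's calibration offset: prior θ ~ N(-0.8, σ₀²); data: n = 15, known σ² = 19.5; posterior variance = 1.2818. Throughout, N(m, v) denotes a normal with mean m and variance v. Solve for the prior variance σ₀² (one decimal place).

σ₀² = 91.6

Posterior precision equals prior precision plus data precision: 1/σ_n² = 1/σ₀² + n/σ².
So 1/σ₀² = 1/1.2818 − 15/19.5 = 0.780153 − 0.769231 = 0.010922.
Hence σ₀² = 1/0.010922 ≈ 91.6.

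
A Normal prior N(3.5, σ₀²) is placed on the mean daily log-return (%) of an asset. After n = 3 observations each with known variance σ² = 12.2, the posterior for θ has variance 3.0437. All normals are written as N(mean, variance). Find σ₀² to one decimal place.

For the Normal–Normal model with known σ², precisions add: τ_n = τ₀ + n/σ².
So 1/σ₀² = 1/3.0437 − 3/12.2 = 0.328547 − 0.245902 = 0.082645.
Hence σ₀² = 1/0.082645 ≈ 12.1.

σ₀² = 12.1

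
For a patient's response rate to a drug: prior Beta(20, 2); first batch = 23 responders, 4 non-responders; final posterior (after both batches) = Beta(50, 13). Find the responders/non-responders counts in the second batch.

Because Beta–binomial updating is additive in the counts, the combined data contributed (α_post−α_prior, β_post−β_prior) successes and failures.
Total across both batches: 50−20=30 responders, 13−2=11 non-responders.
Subtract the first batch: 30−23=7 responders and 11−4=7 non-responders.

7 responders and 7 non-responders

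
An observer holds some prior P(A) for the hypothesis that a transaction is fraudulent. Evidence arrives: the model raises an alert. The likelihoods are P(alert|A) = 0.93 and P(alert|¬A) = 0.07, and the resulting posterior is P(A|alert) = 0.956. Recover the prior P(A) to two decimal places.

Bayes' rule in odds form gives O(A|E) = O(A)·[P(E|A)/P(E|¬A)], hence O(A) = O(A|E)/LR.
Posterior odds = 0.956/(1−0.956) = 21.7273. LR = 0.93/0.07 = 13.2857.
Prior odds = 21.7273/13.2857 = 1.6354, so P(A) = 1.6354/(1+1.6354) ≈ 0.62.

P(A) = 0.62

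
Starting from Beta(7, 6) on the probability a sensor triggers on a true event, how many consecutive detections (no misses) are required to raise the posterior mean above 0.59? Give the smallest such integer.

k = 2

After k detections and 0 misses the posterior is Beta(7+k, 6), with mean (7+k)/(7+6+k).
Set (7+k)/(13+k) > 0.59 and solve: k > (0.59·13 − 7)/(1 − 0.59) = 1.634.
The smallest integer exceeding 1.634 is 2, and checking k=2: (9)/(15) = 0.6000 > 0.59.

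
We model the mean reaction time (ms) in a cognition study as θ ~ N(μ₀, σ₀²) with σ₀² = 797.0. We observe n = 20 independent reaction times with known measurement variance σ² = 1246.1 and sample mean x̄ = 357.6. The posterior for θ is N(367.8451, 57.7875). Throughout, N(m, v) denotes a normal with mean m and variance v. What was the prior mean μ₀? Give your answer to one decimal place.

With known observation variance, the Normal–Normal posterior has precision τ_n = τ₀ + n/σ² and mean μ_n = (τ₀μ₀ + (n/σ²)x̄)/τ_n.
Here τ₀ = 1/797.0 = 0.001255 and τ_data = 20/1246.1 = 0.016050, so τ_n = 0.017305.
Rearranging for μ₀: μ₀ = (μ_n·τ_n − τ_data·x̄)/τ₀ = (367.8451·0.017305 − 0.016050·357.6) / 0.001255 = 0.626079/0.001255 ≈ 498.9.

μ₀ = 498.9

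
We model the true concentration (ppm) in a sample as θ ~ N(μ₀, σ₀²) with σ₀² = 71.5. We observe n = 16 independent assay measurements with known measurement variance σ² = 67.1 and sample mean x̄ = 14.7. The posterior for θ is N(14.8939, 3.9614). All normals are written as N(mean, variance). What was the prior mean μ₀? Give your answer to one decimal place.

μ₀ = 18.2

The posterior mean is a precision-weighted average: μ_n = (τ₀μ₀ + τ_data·x̄)/(τ₀+τ_data), with τ₀=1/σ₀² and τ_data=n/σ².
Here τ₀ = 1/71.5 = 0.013986 and τ_data = 16/67.1 = 0.238450, so τ_n = 0.252436.
Rearranging for μ₀: μ₀ = (μ_n·τ_n − τ_data·x̄)/τ₀ = (14.8939·0.252436 − 0.238450·14.7) / 0.013986 = 0.254542/0.013986 ≈ 18.2.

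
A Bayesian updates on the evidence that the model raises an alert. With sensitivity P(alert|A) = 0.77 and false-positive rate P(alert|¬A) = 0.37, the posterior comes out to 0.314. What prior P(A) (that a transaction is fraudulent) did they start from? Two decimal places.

In odds form, posterior odds = prior odds × likelihood ratio, so prior odds = posterior odds ÷ LR.
Posterior odds = 0.314/(1−0.314) = 0.4577. LR = 0.77/0.37 = 2.0811.
Prior odds = 0.4577/2.0811 = 0.2199, so P(A) = 0.2199/(1+0.2199) ≈ 0.18.

P(A) = 0.18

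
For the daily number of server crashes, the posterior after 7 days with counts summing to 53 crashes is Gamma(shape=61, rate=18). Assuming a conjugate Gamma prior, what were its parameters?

Gamma(shape=8, rate=11)

A Gamma(α, β) prior (rate parametrization) on a Poisson rate with n observations summing to S gives posterior Gamma(α+S, β+n).
So α = 61 − 53 = 8 and β = 18 − 7 = 11.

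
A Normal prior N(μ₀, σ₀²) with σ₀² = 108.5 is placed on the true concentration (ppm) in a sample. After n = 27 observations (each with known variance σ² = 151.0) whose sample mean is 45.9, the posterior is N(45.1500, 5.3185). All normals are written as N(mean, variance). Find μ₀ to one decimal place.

μ₀ = 30.6

The posterior mean is a precision-weighted average: μ_n = (τ₀μ₀ + τ_data·x̄)/(τ₀+τ_data), with τ₀=1/σ₀² and τ_data=n/σ².
Here τ₀ = 1/108.5 = 0.009217 and τ_data = 27/151.0 = 0.178808, so τ_n = 0.188025.
Rearranging for μ₀: μ₀ = (μ_n·τ_n − τ_data·x̄)/τ₀ = (45.1500·0.188025 − 0.178808·45.9) / 0.009217 = 0.282042/0.009217 ≈ 30.6.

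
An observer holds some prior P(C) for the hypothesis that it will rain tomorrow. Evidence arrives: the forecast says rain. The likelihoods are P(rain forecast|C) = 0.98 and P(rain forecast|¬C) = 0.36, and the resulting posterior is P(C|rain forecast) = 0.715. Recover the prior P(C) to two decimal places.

P(C) = 0.48

In odds form, posterior odds = prior odds × likelihood ratio, so prior odds = posterior odds ÷ LR.
Posterior odds = 0.715/(1−0.715) = 2.5088. LR = 0.98/0.36 = 2.7222.
Prior odds = 2.5088/2.7222 = 0.9216, so P(C) = 0.9216/(1+0.9216) ≈ 0.48.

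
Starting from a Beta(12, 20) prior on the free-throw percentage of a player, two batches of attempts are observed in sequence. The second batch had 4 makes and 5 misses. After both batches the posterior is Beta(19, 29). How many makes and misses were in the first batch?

Because Beta–binomial updating is additive in the counts, the combined data contributed (α_post−α_prior, β_post−β_prior) successes and failures.
Total across both batches: 19−12=7 makes, 29−20=9 misses.
Subtract the second batch: 7−4=3 makes and 9−5=4 misses.

3 makes and 4 misses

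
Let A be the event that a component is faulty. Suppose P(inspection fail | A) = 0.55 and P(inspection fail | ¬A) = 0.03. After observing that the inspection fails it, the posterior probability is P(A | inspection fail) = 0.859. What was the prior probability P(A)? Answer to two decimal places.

P(A) = 0.25

In odds form, posterior odds = prior odds × likelihood ratio, so prior odds = posterior odds ÷ LR.
Posterior odds = 0.859/(1−0.859) = 6.0922. LR = 0.55/0.03 = 18.3333.
Prior odds = 6.0922/18.3333 = 0.3323, so P(A) = 0.3323/(1+0.3323) ≈ 0.25.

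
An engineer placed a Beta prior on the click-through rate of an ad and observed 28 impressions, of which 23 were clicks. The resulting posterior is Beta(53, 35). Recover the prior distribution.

Beta(30, 30)

Beta is conjugate to the binomial likelihood: posterior = Beta(α+s, β+f).
Subtract the data counts: 53−23=30, 35−5=30.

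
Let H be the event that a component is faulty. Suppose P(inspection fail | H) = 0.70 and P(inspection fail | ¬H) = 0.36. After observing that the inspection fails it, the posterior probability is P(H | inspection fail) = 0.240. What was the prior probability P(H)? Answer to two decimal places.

P(H) = 0.14

In odds form, posterior odds = prior odds × likelihood ratio, so prior odds = posterior odds ÷ LR.
Posterior odds = 0.240/(1−0.240) = 0.3158. LR = 0.70/0.36 = 1.9444.
Prior odds = 0.3158/1.9444 = 0.1624, so P(H) = 0.1624/(1+0.1624) ≈ 0.14.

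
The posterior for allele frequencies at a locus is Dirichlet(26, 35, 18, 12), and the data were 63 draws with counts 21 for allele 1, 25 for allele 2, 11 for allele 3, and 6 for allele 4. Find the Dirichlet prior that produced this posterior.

Dirichlet(5, 10, 7, 6)

For a Dirichlet(α) prior with multinomial counts c, the posterior is Dirichlet(α + c) componentwise.
Subtract each count from the matching posterior parameter: 26−21=5, 35−25=10, 18−11=7, 12−6=6.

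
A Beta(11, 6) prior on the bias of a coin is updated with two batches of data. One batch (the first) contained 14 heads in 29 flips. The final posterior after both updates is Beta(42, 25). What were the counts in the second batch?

Because Beta–binomial updating is additive in the counts, the combined data contributed (α_post−α_prior, β_post−β_prior) successes and failures.
Total across both batches: 42−11=31 heads, 25−6=19 tails.
Subtract the first batch: 31−14=17 heads and 19−15=4 tails.

17 heads and 4 tails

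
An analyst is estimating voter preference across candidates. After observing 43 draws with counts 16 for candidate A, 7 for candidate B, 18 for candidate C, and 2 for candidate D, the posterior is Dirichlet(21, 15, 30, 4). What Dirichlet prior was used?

For a Dirichlet(α) prior with multinomial counts c, the posterior is Dirichlet(α + c) componentwise.
Subtract each count from the matching posterior parameter: 21−16=5, 15−7=8, 30−18=12, 4−2=2.

Dirichlet(5, 8, 12, 2)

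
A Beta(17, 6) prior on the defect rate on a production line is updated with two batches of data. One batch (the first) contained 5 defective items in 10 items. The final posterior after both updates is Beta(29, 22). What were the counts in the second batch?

7 defective items and 11 good items

Because Beta–binomial updating is additive in the counts, the combined data contributed (α_post−α_prior, β_post−β_prior) successes and failures.
Total across both batches: 29−17=12 defective items, 22−6=16 good items.
Subtract the first batch: 12−5=7 defective items and 16−5=11 good items.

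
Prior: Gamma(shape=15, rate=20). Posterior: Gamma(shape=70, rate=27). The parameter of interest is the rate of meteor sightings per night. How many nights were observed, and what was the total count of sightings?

n = 7 nights with total 55 sightings

Gamma–Poisson conjugacy: posterior shape = α + Σxᵢ, posterior rate = β + n.
Matching: Σxᵢ = 70 − 15 = 55 and n = 27 − 20 = 7.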